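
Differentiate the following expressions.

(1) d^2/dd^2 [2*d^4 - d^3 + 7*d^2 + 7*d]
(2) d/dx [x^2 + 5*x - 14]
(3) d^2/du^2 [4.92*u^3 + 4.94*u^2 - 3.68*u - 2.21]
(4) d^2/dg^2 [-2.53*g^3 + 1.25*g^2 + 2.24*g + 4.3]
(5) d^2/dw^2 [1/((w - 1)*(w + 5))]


(1) = 24*d^2 - 6*d + 14
(2) = 2*x + 5
(3) = 29.52*u + 9.88
(4) = 2.5 - 15.18*g
(5) = 2*((w - 1)^2 + (w - 1)*(w + 5) + (w + 5)^2)/((w - 1)^3*(w + 5)^3)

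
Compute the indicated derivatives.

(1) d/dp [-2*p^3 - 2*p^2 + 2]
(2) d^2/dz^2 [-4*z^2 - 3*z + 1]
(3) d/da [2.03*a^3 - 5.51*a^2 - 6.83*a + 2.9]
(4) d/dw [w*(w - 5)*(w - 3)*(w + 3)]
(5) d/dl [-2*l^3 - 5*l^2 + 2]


(1) = 2*p*(-3*p - 2)
(2) = -8
(3) = 6.09*a^2 - 11.02*a - 6.83
(4) = 4*w^3 - 15*w^2 - 18*w + 45
(5) = 2*l*(-3*l - 5)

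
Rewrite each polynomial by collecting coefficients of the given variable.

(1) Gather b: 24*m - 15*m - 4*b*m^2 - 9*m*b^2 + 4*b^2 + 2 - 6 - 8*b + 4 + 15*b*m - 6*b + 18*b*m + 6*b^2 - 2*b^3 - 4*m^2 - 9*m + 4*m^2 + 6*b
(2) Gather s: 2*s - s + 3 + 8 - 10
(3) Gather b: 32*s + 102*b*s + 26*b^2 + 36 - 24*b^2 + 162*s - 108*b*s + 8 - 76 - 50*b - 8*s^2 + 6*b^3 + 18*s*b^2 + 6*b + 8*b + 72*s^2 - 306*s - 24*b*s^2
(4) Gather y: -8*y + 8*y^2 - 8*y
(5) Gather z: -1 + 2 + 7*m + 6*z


(1) = -2*b^3 + b^2*(10 - 9*m) + b*(-4*m^2 + 33*m - 8)
(2) = s + 1
(3) = 6*b^3 + b^2*(18*s + 2) + b*(-24*s^2 - 6*s - 36) + 64*s^2 - 112*s - 32
(4) = 8*y^2 - 16*y
(5) = 7*m + 6*z + 1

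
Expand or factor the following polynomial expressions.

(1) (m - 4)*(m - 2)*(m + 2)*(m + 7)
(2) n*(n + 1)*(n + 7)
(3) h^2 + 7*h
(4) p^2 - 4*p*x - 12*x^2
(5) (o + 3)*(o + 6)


(1) = m^4 + 3*m^3 - 32*m^2 - 12*m + 112
(2) = n^3 + 8*n^2 + 7*n
(3) = h*(h + 7)
(4) = (p - 6*x)*(p + 2*x)
(5) = o^2 + 9*o + 18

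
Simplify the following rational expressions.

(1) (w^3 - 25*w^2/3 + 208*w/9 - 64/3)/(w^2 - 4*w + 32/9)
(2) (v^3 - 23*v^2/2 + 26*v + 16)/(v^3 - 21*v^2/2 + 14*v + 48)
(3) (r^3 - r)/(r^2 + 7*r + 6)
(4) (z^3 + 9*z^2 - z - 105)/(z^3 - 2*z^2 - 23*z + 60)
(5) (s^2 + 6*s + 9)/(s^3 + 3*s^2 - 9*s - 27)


(1) = (3*w^2 - 17*w + 24)/(3*w - 4)
(2) = (2*v + 1)/(2*v + 3)
(3) = (r^2 - r)/(r + 6)
(4) = (z + 7)/(z - 4)
(5) = 1/(s - 3)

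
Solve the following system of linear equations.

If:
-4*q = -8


Then:
q = 2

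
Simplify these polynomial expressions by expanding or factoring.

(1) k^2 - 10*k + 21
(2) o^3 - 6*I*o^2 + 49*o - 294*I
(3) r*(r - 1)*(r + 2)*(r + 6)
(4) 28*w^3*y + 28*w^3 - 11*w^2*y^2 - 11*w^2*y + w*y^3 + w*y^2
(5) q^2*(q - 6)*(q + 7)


(1) = (k - 7)*(k - 3)
(2) = (o - 7*I)*(o - 6*I)*(o + 7*I)
(3) = r^4 + 7*r^3 + 4*r^2 - 12*r
(4) = (-7*w + y)*(-4*w + y)*(w*y + w)
(5) = q^4 + q^3 - 42*q^2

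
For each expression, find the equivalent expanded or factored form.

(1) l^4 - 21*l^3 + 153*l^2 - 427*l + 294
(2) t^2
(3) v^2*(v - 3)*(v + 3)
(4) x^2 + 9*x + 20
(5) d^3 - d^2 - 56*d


(1) = (l - 7)^2*(l - 6)*(l - 1)
(2) = t^2
(3) = v^4 - 9*v^2
(4) = (x + 4)*(x + 5)
(5) = d*(d - 8)*(d + 7)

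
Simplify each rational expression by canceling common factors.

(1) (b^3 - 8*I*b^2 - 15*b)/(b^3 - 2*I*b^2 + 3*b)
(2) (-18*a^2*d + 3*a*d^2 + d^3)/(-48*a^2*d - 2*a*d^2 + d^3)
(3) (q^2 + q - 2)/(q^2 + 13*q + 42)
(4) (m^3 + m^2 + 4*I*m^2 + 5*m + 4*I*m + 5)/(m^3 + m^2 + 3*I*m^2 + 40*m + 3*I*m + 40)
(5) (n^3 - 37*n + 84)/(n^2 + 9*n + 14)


(1) = (b - 5*I)/(b + I)
(2) = (3*a - d)/(8*a - d)
(3) = (q^2 + q - 2)/(q^2 + 13*q + 42)
(4) = (m^2 + 4*I*m + 5)/(m^2 + 3*I*m + 40)
(5) = (n^2 - 7*n + 12)/(n + 2)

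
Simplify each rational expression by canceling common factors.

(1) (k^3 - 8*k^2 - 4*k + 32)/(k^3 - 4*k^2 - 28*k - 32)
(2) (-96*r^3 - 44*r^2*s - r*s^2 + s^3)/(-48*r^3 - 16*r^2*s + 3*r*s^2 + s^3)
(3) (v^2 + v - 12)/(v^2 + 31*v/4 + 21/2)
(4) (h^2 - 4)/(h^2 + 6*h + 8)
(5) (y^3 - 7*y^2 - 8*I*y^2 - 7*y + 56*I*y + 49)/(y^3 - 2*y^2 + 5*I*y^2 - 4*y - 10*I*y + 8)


(1) = (k - 2)/(k + 2)
(2) = (8*r - s)/(4*r - s)
(3) = (4*v^2 + 4*v - 48)/(4*v^2 + 31*v + 42)
(4) = (h - 2)/(h + 4)
(5) = (y^3 + y^2*(-7 - 8*I) + y*(-7 + 56*I) + 49)/(y^3 + y^2*(-2 + 5*I) + y*(-4 - 10*I) + 8)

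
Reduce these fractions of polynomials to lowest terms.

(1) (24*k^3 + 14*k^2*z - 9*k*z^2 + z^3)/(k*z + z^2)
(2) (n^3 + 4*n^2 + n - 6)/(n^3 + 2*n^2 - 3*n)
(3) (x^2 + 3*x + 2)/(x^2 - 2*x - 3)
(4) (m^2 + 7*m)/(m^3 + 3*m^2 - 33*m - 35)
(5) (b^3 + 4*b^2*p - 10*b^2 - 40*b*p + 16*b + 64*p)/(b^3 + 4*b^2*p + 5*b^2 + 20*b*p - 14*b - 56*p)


(1) = (24*k^2 - 10*k*z + z^2)/z
(2) = (n + 2)/n
(3) = (x + 2)/(x - 3)
(4) = m/(m^2 - 4*m - 5)
(5) = (b - 8)/(b + 7)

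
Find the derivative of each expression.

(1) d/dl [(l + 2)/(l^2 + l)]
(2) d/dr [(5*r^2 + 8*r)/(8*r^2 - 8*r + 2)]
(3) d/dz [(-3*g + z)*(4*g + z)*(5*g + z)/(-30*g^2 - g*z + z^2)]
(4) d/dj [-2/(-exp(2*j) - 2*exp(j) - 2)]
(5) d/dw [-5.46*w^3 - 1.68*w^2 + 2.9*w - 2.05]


(1) = (l*(l + 1) - (l + 2)*(2*l + 1))/(l^2*(l + 1)^2)
(2) = (-13*r - 4)/(8*r^3 - 12*r^2 + 6*r - 1)
(3) = (6*g^2 - 12*g*z + z^2)/(36*g^2 - 12*g*z + z^2)
(4) = -4*(exp(j) + 1)*exp(j)/(exp(2*j) + 2*exp(j) + 2)^2
(5) = -16.38*w^2 - 3.36*w + 2.9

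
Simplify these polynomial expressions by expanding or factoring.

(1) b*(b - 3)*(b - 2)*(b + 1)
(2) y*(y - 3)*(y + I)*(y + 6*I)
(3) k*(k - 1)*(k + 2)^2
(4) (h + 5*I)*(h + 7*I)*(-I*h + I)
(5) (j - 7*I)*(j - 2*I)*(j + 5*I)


(1) = b^4 - 4*b^3 + b^2 + 6*b
(2) = y^4 - 3*y^3 + 7*I*y^3 - 6*y^2 - 21*I*y^2 + 18*y
(3) = k^4 + 3*k^3 - 4*k
(4) = -I*h^3 + 12*h^2 + I*h^2 - 12*h + 35*I*h - 35*I
(5) = j^3 - 4*I*j^2 + 31*j - 70*I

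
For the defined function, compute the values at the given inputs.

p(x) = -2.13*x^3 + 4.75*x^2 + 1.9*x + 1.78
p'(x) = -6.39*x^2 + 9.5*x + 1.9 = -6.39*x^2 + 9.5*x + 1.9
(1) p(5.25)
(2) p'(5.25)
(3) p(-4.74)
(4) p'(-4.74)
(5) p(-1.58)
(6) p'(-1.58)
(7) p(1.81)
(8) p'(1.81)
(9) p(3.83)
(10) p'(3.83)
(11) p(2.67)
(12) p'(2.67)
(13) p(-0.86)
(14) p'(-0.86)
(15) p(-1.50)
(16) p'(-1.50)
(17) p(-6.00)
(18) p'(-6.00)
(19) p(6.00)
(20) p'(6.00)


(1) = -165.54
(2) = -124.35
(3) = 326.33
(4) = -186.70
(5) = 19.04
(6) = -29.06
(7) = 8.15
(8) = -1.84
(9) = -40.93
(10) = -55.45
(11) = 0.17
(12) = -18.29
(13) = 5.01
(14) = -11.00
(15) = 16.81
(16) = -26.73
(17) = 621.46
(18) = -285.14
(19) = -275.90
(20) = -171.14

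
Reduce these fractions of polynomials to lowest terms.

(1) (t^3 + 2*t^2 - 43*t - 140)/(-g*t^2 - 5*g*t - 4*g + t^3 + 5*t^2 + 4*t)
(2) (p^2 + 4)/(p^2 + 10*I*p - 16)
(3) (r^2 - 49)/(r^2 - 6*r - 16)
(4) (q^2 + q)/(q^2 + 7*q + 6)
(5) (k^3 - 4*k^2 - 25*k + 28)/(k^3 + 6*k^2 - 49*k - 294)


(1) = (t^2 - 2*t - 35)/(-g*t - g + t^2 + t)
(2) = (p - 2*I)/(p + 8*I)
(3) = (r^2 - 49)/(r^2 - 6*r - 16)
(4) = q/(q + 6)
(5) = (k^2 + 3*k - 4)/(k^2 + 13*k + 42)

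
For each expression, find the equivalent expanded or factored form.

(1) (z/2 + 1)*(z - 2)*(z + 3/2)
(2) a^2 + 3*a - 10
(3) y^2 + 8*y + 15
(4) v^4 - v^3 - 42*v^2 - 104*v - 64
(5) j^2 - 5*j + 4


(1) = z^3/2 + 3*z^2/4 - 2*z - 3
(2) = (a - 2)*(a + 5)
(3) = (y + 3)*(y + 5)
(4) = (v - 8)*(v + 1)*(v + 2)*(v + 4)
(5) = (j - 4)*(j - 1)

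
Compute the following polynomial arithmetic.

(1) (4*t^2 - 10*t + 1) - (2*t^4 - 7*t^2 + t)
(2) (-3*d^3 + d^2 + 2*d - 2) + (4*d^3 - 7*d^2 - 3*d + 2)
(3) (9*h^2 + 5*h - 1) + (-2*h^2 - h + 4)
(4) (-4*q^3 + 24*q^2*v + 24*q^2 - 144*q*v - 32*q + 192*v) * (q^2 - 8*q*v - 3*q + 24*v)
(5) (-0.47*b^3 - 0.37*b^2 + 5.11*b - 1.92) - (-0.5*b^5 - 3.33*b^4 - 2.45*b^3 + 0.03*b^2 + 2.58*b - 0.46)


(1) = -2*t^4 + 11*t^2 - 11*t + 1
(2) = d^3 - 6*d^2 - d
(3) = 7*h^2 + 4*h + 3
(4) = -4*q^5 + 56*q^4*v + 36*q^4 - 192*q^3*v^2 - 504*q^3*v - 104*q^3 + 1728*q^2*v^2 + 1456*q^2*v + 96*q^2 - 4992*q*v^2 - 1344*q*v + 4608*v^2
(5) = 0.5*b^5 + 3.33*b^4 + 1.98*b^3 - 0.4*b^2 + 2.53*b - 1.46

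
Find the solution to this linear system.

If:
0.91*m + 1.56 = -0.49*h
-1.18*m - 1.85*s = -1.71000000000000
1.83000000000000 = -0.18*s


Then:
h = -35.48
m = 17.39
s = -10.17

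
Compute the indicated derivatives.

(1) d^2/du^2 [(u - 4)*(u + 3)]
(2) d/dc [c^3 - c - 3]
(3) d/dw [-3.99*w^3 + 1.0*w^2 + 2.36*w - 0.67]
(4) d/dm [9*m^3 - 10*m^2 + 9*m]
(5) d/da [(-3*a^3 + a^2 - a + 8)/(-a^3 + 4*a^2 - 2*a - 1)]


(1) = 2
(2) = 3*c^2 - 1
(3) = -11.97*w^2 + 2.0*w + 2.36
(4) = 27*m^2 - 20*m + 9
(5) = (-11*a^4 + 10*a^3 + 35*a^2 - 66*a + 17)/(a^6 - 8*a^5 + 20*a^4 - 14*a^3 - 4*a^2 + 4*a + 1)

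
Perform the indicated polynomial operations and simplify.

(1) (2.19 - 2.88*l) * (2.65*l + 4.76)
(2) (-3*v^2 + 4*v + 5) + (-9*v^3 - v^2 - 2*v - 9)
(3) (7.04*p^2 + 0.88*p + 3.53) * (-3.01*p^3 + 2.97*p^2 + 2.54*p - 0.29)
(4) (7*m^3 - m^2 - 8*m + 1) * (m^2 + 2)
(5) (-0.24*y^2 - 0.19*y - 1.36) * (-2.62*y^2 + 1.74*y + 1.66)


(1) = -7.632*l^2 - 7.9053*l + 10.4244
(2) = -9*v^3 - 4*v^2 + 2*v - 4
(3) = -21.1904*p^5 + 18.26*p^4 + 9.8699*p^3 + 10.6777*p^2 + 8.711*p - 1.0237
(4) = 7*m^5 - m^4 + 6*m^3 - m^2 - 16*m + 2
(5) = 0.6288*y^4 + 0.0802*y^3 + 2.8342*y^2 - 2.6818*y - 2.2576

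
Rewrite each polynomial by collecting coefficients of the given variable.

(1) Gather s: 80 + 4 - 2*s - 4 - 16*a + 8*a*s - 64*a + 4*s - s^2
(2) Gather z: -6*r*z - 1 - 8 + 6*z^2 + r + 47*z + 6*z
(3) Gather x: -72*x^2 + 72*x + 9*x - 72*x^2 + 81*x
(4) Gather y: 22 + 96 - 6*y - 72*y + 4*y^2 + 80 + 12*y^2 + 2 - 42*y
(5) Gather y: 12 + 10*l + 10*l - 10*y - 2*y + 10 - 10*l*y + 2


(1) = -80*a - s^2 + s*(8*a + 2) + 80
(2) = r + 6*z^2 + z*(53 - 6*r) - 9
(3) = -144*x^2 + 162*x
(4) = 16*y^2 - 120*y + 200
(5) = 20*l + y*(-10*l - 12) + 24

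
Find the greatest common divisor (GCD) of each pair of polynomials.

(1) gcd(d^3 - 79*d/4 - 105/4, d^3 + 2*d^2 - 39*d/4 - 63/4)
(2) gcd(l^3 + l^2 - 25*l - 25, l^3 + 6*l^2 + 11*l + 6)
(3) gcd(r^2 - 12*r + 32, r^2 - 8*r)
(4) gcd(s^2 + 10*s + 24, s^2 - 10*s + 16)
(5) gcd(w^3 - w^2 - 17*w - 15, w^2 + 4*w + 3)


(1) = gcd((d - 5)*(d + 3/2)*(d + 7/2), (d - 3)*(d + 3/2)*(d + 7/2)) = d^2 + 5*d + 21/4
(2) = l + 1
(3) = gcd((r - 8)*(r - 4), r*(r - 8)) = r - 8
(4) = 1
(5) = gcd((w - 5)*(w + 1)*(w + 3), (w + 1)*(w + 3)) = w^2 + 4*w + 3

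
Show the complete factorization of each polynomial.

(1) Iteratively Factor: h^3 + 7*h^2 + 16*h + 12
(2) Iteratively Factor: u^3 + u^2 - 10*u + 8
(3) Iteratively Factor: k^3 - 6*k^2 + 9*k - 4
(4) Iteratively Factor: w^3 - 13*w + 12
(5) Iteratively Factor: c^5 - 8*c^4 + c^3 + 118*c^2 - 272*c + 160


(1) = (h + 2)*(h^2 + 5*h + 6) = (h + 2)^2*(h + 3)
(2) = (u + 4)*(u^2 - 3*u + 2) = (u - 1)*(u + 4)*(u - 2)
(3) = (k - 4)*(k^2 - 2*k + 1) = (k - 4)*(k - 1)*(k - 1)
(4) = (w + 4)*(w^2 - 4*w + 3) = (w - 3)*(w + 4)*(w - 1)
(5) = (c - 5)*(c^4 - 3*c^3 - 14*c^2 + 48*c - 32) = (c - 5)*(c + 4)*(c^3 - 7*c^2 + 14*c - 8) = (c - 5)*(c - 2)*(c + 4)*(c^2 - 5*c + 4) = (c - 5)*(c - 2)*(c - 1)*(c + 4)*(c - 4)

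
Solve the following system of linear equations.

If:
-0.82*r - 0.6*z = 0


Then:
r = -0.731707317073171*z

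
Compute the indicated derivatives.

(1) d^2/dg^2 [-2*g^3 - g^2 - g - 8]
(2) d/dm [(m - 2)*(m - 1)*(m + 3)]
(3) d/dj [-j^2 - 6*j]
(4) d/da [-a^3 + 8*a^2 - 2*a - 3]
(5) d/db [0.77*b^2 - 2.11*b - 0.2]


(1) = -12*g - 2
(2) = 3*m^2 - 7
(3) = -2*j - 6
(4) = -3*a^2 + 16*a - 2
(5) = 1.54*b - 2.11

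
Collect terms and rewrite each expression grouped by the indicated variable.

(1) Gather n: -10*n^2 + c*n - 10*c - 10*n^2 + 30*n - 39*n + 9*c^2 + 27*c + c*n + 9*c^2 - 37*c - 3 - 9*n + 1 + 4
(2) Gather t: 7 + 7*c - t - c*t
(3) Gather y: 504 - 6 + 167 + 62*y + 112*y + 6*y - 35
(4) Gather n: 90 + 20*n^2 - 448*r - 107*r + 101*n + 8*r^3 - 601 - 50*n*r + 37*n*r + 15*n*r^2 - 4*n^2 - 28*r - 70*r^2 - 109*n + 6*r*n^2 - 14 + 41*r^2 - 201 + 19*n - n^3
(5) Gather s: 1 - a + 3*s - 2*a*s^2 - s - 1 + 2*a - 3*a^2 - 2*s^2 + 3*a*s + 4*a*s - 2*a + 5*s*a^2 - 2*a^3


(1) = 18*c^2 - 20*c - 20*n^2 + n*(2*c - 18) + 2
(2) = 7*c + t*(-c - 1) + 7
(3) = 180*y + 630
(4) = -n^3 + n^2*(6*r + 16) + n*(15*r^2 - 13*r + 11) + 8*r^3 - 29*r^2 - 583*r - 726
(5) = -2*a^3 - 3*a^2 - a + s^2*(-2*a - 2) + s*(5*a^2 + 7*a + 2)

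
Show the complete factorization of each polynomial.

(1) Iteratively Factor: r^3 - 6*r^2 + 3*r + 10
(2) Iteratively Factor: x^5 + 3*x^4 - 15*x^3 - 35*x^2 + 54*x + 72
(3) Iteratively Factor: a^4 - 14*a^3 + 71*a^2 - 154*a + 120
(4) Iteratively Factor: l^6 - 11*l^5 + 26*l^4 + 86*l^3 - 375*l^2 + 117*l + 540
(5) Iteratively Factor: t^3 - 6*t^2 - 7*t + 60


(1) = (r - 5)*(r^2 - r - 2) = (r - 5)*(r - 2)*(r + 1)
(2) = (x - 3)*(x^4 + 6*x^3 + 3*x^2 - 26*x - 24) = (x - 3)*(x + 4)*(x^3 + 2*x^2 - 5*x - 6) = (x - 3)*(x + 1)*(x + 4)*(x^2 + x - 6) = (x - 3)*(x + 1)*(x + 3)*(x + 4)*(x - 2)
(3) = (a - 4)*(a^3 - 10*a^2 + 31*a - 30) = (a - 4)*(a - 3)*(a^2 - 7*a + 10) = (a - 4)*(a - 3)*(a - 2)*(a - 5)
(4) = (l + 3)*(l^5 - 14*l^4 + 68*l^3 - 118*l^2 - 21*l + 180) = (l - 5)*(l + 3)*(l^4 - 9*l^3 + 23*l^2 - 3*l - 36) = (l - 5)*(l + 1)*(l + 3)*(l^3 - 10*l^2 + 33*l - 36) = (l - 5)*(l - 3)*(l + 1)*(l + 3)*(l^2 - 7*l + 12) = (l - 5)*(l - 4)*(l - 3)*(l + 1)*(l + 3)*(l - 3)
(5) = (t + 3)*(t^2 - 9*t + 20) = (t - 5)*(t + 3)*(t - 4)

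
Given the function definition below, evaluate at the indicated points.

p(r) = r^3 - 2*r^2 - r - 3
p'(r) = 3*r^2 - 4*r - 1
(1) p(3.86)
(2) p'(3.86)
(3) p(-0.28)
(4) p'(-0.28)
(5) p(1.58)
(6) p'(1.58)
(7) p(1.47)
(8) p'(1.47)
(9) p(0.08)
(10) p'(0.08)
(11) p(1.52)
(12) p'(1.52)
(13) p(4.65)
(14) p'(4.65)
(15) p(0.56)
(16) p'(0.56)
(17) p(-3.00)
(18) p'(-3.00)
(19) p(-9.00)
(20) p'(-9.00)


(1) = 20.85
(2) = 28.26
(3) = -2.90
(4) = 0.36
(5) = -5.63
(6) = 0.17
(7) = -5.62
(8) = -0.40
(9) = -3.09
(10) = -1.30
(11) = -5.63
(12) = -0.15
(13) = 49.65
(14) = 45.27
(15) = -4.01
(16) = -2.30
(17) = -45.00
(18) = 38.00
(19) = -885.00
(20) = 278.00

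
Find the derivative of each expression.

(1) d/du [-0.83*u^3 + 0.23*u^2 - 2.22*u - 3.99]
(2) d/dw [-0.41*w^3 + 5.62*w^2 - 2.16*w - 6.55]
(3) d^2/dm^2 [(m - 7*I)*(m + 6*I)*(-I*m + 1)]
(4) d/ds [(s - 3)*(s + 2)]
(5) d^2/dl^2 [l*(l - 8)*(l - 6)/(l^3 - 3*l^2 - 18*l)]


(1) = -2.49*u^2 + 0.46*u - 2.22
(2) = -1.23*w^2 + 11.24*w - 2.16
(3) = -6*I*m
(4) = 2*s - 1
(5) = -22/(l^3 + 9*l^2 + 27*l + 27)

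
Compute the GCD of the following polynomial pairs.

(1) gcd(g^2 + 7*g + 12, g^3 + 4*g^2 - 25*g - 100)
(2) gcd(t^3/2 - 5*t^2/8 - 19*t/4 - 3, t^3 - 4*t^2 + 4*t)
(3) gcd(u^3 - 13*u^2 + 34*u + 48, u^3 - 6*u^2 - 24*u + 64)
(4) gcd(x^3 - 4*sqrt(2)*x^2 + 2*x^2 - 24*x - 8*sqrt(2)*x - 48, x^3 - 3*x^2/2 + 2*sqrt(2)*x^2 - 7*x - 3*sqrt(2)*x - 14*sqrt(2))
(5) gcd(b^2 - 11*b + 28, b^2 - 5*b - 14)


(1) = gcd((g + 3)*(g + 4), (g - 5)*(g + 4)*(g + 5)) = g + 4
(2) = gcd((t/2 + 1)*(t - 4)*(t + 3/4), t*(t - 2)^2) = 1
(3) = u - 8
(4) = gcd((x + 2)*(x - 6*sqrt(2))*(x + 2*sqrt(2)), (x - 7/2)*(x + 2)*(x + 2*sqrt(2))) = x^2 + x*(2 + 2*sqrt(2)) + 4*sqrt(2)
(5) = b - 7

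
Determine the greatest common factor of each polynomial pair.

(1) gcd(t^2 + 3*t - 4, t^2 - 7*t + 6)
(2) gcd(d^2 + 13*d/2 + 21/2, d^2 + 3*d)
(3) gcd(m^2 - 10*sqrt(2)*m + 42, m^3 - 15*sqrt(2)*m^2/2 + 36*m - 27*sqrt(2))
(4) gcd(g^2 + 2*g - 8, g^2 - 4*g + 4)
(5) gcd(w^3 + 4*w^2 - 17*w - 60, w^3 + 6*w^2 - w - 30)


(1) = t - 1
(2) = gcd((d + 3)*(d + 7/2), d*(d + 3)) = d + 3
(3) = gcd((m - 7*sqrt(2))*(m - 3*sqrt(2)), (m - 3*sqrt(2))^2*(m - 3*sqrt(2)/2)) = m - 3*sqrt(2)
(4) = gcd((g - 2)*(g + 4), (g - 2)^2) = g - 2
(5) = w^2 + 8*w + 15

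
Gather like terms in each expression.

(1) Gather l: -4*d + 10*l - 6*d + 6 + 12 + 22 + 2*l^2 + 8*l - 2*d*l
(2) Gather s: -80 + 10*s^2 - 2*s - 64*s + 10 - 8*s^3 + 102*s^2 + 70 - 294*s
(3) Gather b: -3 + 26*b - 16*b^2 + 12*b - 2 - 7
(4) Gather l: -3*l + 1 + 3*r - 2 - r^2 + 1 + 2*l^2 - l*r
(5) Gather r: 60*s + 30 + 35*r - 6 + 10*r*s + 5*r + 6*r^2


(1) = -10*d + 2*l^2 + l*(18 - 2*d) + 40
(2) = -8*s^3 + 112*s^2 - 360*s
(3) = -16*b^2 + 38*b - 12
(4) = 2*l^2 + l*(-r - 3) - r^2 + 3*r
(5) = 6*r^2 + r*(10*s + 40) + 60*s + 24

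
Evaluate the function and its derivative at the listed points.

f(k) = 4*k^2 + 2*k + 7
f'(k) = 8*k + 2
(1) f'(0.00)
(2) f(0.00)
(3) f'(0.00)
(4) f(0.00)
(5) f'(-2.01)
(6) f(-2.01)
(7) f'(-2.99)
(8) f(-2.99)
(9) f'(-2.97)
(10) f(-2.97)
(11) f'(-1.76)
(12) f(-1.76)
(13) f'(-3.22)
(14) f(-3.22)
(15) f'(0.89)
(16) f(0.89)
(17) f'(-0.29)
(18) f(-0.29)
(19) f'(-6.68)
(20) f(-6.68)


(1) = 2.00
(2) = 7.00
(3) = 2.00
(4) = 7.00
(5) = -14.08
(6) = 19.14
(7) = -21.92
(8) = 36.78
(9) = -21.76
(10) = 36.34
(11) = -12.08
(12) = 15.87
(13) = -23.76
(14) = 42.03
(15) = 9.12
(16) = 11.95
(17) = -0.32
(18) = 6.76
(19) = -51.44
(20) = 172.13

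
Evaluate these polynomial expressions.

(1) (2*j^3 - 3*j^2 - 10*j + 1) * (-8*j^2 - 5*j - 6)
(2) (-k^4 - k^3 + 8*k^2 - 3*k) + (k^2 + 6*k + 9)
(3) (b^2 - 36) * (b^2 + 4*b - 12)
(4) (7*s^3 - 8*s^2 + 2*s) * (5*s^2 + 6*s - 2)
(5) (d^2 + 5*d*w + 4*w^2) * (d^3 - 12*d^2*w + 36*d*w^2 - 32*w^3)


(1) = -16*j^5 + 14*j^4 + 83*j^3 + 60*j^2 + 55*j - 6
(2) = -k^4 - k^3 + 9*k^2 + 3*k + 9
(3) = b^4 + 4*b^3 - 48*b^2 - 144*b + 432
(4) = 35*s^5 + 2*s^4 - 52*s^3 + 28*s^2 - 4*s
(5) = d^5 - 7*d^4*w - 20*d^3*w^2 + 100*d^2*w^3 - 16*d*w^4 - 128*w^5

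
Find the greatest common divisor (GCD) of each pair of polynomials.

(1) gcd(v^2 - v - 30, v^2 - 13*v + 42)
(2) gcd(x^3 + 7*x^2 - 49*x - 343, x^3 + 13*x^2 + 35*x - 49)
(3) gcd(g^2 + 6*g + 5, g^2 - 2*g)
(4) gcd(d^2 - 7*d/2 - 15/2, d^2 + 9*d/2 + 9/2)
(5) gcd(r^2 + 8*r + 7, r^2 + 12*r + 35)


(1) = gcd((v - 6)*(v + 5), (v - 7)*(v - 6)) = v - 6
(2) = gcd((x - 7)*(x + 7)^2, (x - 1)*(x + 7)^2) = x^2 + 14*x + 49
(3) = 1
(4) = d + 3/2
(5) = r + 7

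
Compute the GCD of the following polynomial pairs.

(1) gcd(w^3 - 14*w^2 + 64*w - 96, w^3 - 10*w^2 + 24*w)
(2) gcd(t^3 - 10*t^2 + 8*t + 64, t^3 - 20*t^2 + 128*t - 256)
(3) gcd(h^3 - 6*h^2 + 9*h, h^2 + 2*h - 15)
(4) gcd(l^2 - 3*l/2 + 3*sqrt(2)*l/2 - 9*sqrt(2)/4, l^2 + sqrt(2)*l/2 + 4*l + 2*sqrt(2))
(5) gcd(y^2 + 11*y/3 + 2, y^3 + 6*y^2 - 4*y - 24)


(1) = w^2 - 10*w + 24
(2) = gcd((t - 8)*(t - 4)*(t + 2), (t - 8)^2*(t - 4)) = t^2 - 12*t + 32
(3) = gcd(h*(h - 3)^2, (h - 3)*(h + 5)) = h - 3
(4) = 1
(5) = 1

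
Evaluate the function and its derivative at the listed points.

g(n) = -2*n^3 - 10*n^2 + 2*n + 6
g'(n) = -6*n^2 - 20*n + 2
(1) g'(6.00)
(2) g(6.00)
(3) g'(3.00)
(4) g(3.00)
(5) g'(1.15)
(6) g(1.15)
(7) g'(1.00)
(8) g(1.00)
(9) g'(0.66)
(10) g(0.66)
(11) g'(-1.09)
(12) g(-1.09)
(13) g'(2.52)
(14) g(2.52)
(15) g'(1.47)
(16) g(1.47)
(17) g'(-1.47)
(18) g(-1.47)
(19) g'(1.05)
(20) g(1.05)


(1) = -334.00
(2) = -774.00
(3) = -112.00
(4) = -132.00
(5) = -28.93
(6) = -7.97
(7) = -24.00
(8) = -4.00
(9) = -13.81
(10) = 2.39
(11) = 16.67
(12) = -5.47
(13) = -86.50
(14) = -84.47
(15) = -40.37
(16) = -19.02
(17) = 18.43
(18) = -12.20
(19) = -25.62
(20) = -5.24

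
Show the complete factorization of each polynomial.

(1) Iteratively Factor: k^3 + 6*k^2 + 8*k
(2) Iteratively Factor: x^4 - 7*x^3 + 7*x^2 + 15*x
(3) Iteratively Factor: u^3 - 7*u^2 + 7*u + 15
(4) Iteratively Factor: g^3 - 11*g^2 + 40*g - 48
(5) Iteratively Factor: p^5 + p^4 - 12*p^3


(1) = (k + 4)*(k^2 + 2*k) = (k + 2)*(k + 4)*(k)
(2) = (x - 5)*(x^3 - 2*x^2 - 3*x) = (x - 5)*(x - 3)*(x^2 + x) = (x - 5)*(x - 3)*(x + 1)*(x)
(3) = (u - 5)*(u^2 - 2*u - 3) = (u - 5)*(u + 1)*(u - 3)
(4) = (g - 4)*(g^2 - 7*g + 12) = (g - 4)^2*(g - 3)
(5) = (p)*(p^4 + p^3 - 12*p^2) = p*(p + 4)*(p^3 - 3*p^2) = p^2*(p + 4)*(p^2 - 3*p) = p^3*(p + 4)*(p - 3)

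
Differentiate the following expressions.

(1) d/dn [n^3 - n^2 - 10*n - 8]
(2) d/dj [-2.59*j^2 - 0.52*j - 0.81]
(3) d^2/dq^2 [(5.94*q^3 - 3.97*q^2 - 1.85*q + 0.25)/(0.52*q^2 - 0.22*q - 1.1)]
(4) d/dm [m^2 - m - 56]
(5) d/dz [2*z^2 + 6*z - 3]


(1) = 3*n^2 - 2*n - 10
(2) = -5.18*j - 0.52
(3) = (5.461536*q^3 - 4.59456*q^2 + 36.6036*q - 8.4018)/(0.140608*q^6 - 0.178464*q^5 - 0.816816*q^4 + 0.744392*q^3 + 1.72788*q^2 - 0.7986*q - 1.331)
(4) = 2*m - 1
(5) = 4*z + 6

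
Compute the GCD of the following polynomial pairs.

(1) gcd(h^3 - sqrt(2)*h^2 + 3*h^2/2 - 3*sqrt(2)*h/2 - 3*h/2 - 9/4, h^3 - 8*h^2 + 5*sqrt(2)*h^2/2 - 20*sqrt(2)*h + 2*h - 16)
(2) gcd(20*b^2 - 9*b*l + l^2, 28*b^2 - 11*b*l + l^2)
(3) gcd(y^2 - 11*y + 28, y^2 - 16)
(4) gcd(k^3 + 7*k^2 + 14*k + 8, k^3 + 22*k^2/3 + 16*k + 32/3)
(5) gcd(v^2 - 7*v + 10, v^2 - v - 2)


(1) = gcd((h + 3/2)*(h - 3*sqrt(2)/2)*(h + sqrt(2)/2), (h - 8)*(h + sqrt(2)/2)*(h + 2*sqrt(2))) = h + sqrt(2)/2
(2) = gcd((-5*b + l)*(-4*b + l), (-7*b + l)*(-4*b + l)) = 4*b - l
(3) = gcd((y - 7)*(y - 4), (y - 4)*(y + 4)) = y - 4
(4) = k^2 + 6*k + 8
(5) = gcd((v - 5)*(v - 2), (v - 2)*(v + 1)) = v - 2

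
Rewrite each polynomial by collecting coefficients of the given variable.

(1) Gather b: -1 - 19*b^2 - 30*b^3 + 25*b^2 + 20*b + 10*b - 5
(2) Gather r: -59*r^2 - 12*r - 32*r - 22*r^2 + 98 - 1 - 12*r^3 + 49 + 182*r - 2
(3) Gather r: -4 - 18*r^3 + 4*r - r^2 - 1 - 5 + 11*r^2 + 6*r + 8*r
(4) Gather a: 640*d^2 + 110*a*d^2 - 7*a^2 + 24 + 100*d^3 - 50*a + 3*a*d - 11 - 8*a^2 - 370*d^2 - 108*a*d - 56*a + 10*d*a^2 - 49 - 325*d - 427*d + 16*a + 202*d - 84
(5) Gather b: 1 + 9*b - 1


(1) = -30*b^3 + 6*b^2 + 30*b - 6
(2) = -12*r^3 - 81*r^2 + 138*r + 144
(3) = -18*r^3 + 10*r^2 + 18*r - 10
(4) = a^2*(10*d - 15) + a*(110*d^2 - 105*d - 90) + 100*d^3 + 270*d^2 - 550*d - 120
(5) = 9*b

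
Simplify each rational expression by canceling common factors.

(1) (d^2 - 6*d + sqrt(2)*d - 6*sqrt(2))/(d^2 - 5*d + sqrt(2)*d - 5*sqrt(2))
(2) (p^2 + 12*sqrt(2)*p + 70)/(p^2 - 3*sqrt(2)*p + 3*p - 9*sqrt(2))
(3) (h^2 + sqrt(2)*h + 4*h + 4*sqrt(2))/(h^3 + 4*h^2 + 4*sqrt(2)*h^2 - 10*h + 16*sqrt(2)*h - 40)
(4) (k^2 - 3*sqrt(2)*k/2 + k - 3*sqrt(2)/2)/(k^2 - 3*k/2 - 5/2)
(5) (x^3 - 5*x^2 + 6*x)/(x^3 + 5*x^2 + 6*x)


(1) = (d - 6)/(d - 5)
(2) = (p^2 + 12*sqrt(2)*p + 70)/(p^2 + p*(3 - 3*sqrt(2)) - 9*sqrt(2))
(3) = (h + sqrt(2))/(h^2 + 4*sqrt(2)*h - 10)
(4) = (4*k - 6*sqrt(2))/(4*k - 10)
(5) = (x^2 - 5*x + 6)/(x^2 + 5*x + 6)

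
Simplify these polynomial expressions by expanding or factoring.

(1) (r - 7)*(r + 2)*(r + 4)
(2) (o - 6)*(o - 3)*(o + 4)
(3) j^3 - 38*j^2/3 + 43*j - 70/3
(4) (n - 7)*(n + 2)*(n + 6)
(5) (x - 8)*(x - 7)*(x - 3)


(1) = r^3 - r^2 - 34*r - 56
(2) = o^3 - 5*o^2 - 18*o + 72
(3) = (j - 7)*(j - 5)*(j - 2/3)
(4) = n^3 + n^2 - 44*n - 84
(5) = x^3 - 18*x^2 + 101*x - 168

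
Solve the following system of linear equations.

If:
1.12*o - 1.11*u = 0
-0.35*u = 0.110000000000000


Then:
o = -0.31
u = -0.31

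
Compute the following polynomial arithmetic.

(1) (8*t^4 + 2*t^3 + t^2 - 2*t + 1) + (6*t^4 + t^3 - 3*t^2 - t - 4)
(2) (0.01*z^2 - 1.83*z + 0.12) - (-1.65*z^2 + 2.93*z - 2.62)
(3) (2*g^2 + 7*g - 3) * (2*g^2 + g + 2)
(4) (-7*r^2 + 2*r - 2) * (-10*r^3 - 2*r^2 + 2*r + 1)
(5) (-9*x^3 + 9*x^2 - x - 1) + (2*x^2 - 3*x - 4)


(1) = 14*t^4 + 3*t^3 - 2*t^2 - 3*t - 3
(2) = 1.66*z^2 - 4.76*z + 2.74
(3) = 4*g^4 + 16*g^3 + 5*g^2 + 11*g - 6
(4) = 70*r^5 - 6*r^4 + 2*r^3 + r^2 - 2*r - 2
(5) = -9*x^3 + 11*x^2 - 4*x - 5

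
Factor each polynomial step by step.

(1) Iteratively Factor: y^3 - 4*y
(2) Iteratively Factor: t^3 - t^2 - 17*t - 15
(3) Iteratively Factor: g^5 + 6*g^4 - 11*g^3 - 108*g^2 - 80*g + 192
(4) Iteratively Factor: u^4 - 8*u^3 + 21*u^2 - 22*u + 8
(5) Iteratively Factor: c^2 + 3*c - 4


(1) = (y + 2)*(y^2 - 2*y) = (y - 2)*(y + 2)*(y)
(2) = (t - 5)*(t^2 + 4*t + 3) = (t - 5)*(t + 3)*(t + 1)
(3) = (g + 4)*(g^4 + 2*g^3 - 19*g^2 - 32*g + 48) = (g - 4)*(g + 4)*(g^3 + 6*g^2 + 5*g - 12) = (g - 4)*(g + 3)*(g + 4)*(g^2 + 3*g - 4) = (g - 4)*(g - 1)*(g + 3)*(g + 4)*(g + 4)
(4) = (u - 1)*(u^3 - 7*u^2 + 14*u - 8) = (u - 1)^2*(u^2 - 6*u + 8) = (u - 4)*(u - 1)^2*(u - 2)
(5) = (c - 1)*(c + 4)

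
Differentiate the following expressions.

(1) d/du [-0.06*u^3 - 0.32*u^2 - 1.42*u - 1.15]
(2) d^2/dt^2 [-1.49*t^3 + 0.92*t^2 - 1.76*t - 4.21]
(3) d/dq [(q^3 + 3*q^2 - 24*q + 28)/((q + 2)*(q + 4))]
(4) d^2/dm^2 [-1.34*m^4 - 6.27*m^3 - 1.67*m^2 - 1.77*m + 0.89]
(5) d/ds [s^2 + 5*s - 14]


(1) = -0.18*u^2 - 0.64*u - 1.42
(2) = 1.84 - 8.94*t
(3) = (q^4 + 12*q^3 + 66*q^2 - 8*q - 360)/(q^4 + 12*q^3 + 52*q^2 + 96*q + 64)
(4) = -16.08*m^2 - 37.62*m - 3.34
(5) = 2*s + 5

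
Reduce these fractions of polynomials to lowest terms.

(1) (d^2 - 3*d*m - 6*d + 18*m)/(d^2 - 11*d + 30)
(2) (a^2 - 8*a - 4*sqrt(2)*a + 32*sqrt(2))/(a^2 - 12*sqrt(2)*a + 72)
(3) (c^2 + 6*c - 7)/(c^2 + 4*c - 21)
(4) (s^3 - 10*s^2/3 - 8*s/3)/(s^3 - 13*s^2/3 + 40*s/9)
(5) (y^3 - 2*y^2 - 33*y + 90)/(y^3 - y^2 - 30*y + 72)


(1) = (d - 3*m)/(d - 5)
(2) = (a^2 + a*(-8 - 4*sqrt(2)) + 32*sqrt(2))/(a^2 - 12*sqrt(2)*a + 72)
(3) = (c - 1)/(c - 3)
(4) = (9*s^2 - 30*s - 24)/(9*s^2 - 39*s + 40)
(5) = (y - 5)/(y - 4)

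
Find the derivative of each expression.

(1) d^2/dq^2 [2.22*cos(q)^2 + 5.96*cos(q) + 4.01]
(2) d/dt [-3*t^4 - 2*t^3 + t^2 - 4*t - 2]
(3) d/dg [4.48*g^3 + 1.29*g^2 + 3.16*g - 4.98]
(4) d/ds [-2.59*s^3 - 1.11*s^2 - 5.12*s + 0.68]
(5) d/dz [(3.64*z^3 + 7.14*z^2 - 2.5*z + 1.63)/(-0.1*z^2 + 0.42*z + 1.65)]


(1) = 8.88*sin(q)^2 - 5.96*cos(q) - 4.44
(2) = -12*t^3 - 6*t^2 + 2*t - 4
(3) = 13.44*g^2 + 2.58*g + 3.16
(4) = -7.77*s^2 - 2.22*s - 5.12
(5) = (-0.364*z^4 + 3.0576*z^3 + 20.7668*z^2 + 23.888*z - 4.8096)/(0.01*z^4 - 0.084*z^3 - 0.1536*z^2 + 1.386*z + 2.7225)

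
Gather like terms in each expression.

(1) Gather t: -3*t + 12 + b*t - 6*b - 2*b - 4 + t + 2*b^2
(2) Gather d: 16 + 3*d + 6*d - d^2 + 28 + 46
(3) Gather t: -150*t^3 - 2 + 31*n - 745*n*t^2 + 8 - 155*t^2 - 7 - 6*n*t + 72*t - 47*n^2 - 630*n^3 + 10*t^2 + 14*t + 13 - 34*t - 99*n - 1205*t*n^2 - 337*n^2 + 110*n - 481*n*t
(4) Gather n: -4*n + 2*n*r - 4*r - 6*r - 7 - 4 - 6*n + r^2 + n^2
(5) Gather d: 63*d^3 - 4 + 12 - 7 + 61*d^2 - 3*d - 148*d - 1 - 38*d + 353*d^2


(1) = 2*b^2 - 8*b + t*(b - 2) + 8
(2) = -d^2 + 9*d + 90
(3) = -630*n^3 - 384*n^2 + 42*n - 150*t^3 + t^2*(-745*n - 145) + t*(-1205*n^2 - 487*n + 52) + 12
(4) = n^2 + n*(2*r - 10) + r^2 - 10*r - 11
(5) = 63*d^3 + 414*d^2 - 189*d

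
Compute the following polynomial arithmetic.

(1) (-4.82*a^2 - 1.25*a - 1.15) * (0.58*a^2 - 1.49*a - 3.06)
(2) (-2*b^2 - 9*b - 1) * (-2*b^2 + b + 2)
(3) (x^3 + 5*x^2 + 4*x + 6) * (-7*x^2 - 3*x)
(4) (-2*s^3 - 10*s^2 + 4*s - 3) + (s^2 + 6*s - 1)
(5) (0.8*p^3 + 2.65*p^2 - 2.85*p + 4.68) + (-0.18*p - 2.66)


(1) = -2.7956*a^4 + 6.4568*a^3 + 15.9447*a^2 + 5.5385*a + 3.519
(2) = 4*b^4 + 16*b^3 - 11*b^2 - 19*b - 2
(3) = -7*x^5 - 38*x^4 - 43*x^3 - 54*x^2 - 18*x
(4) = -2*s^3 - 9*s^2 + 10*s - 4
(5) = 0.8*p^3 + 2.65*p^2 - 3.03*p + 2.02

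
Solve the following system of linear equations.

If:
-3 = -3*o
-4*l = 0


Then:
l = 0
o = 1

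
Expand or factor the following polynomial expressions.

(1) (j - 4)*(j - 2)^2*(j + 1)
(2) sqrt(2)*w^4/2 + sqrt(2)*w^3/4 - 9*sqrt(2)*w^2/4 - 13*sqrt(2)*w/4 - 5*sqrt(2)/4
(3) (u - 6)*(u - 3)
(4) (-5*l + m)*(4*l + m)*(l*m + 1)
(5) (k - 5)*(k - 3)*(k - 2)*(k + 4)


(1) = j^4 - 7*j^3 + 12*j^2 + 4*j - 16
(2) = (w - 5/2)*(w + 1)^2*(sqrt(2)*w/2 + sqrt(2)/2)
(3) = u^2 - 9*u + 18
(4) = -20*l^3*m - l^2*m^2 - 20*l^2 + l*m^3 - l*m + m^2
(5) = k^4 - 6*k^3 - 9*k^2 + 94*k - 120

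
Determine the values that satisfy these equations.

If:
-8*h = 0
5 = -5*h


Then:
No Solution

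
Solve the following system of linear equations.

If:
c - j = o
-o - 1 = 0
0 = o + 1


Then:
c = j - 1
o = -1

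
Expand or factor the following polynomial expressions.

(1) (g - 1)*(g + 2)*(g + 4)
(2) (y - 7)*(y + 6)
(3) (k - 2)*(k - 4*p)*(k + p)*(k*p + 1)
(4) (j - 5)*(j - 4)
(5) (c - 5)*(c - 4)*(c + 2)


(1) = g^3 + 5*g^2 + 2*g - 8
(2) = y^2 - y - 42
(3) = k^4*p - 3*k^3*p^2 - 2*k^3*p + k^3 - 4*k^2*p^3 + 6*k^2*p^2 - 3*k^2*p - 2*k^2 + 8*k*p^3 - 4*k*p^2 + 6*k*p + 8*p^2
(4) = j^2 - 9*j + 20
(5) = c^3 - 7*c^2 + 2*c + 40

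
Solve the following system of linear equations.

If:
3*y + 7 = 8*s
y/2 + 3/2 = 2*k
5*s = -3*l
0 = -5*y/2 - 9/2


Then:
k = 3/10
l = -1/3
s = 1/5
y = -9/5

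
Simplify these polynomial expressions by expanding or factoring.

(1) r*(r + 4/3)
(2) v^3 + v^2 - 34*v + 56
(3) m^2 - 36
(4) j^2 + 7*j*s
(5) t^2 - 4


(1) = r^2 + 4*r/3
(2) = (v - 4)*(v - 2)*(v + 7)
(3) = (m - 6)*(m + 6)
(4) = j*(j + 7*s)
(5) = (t - 2)*(t + 2)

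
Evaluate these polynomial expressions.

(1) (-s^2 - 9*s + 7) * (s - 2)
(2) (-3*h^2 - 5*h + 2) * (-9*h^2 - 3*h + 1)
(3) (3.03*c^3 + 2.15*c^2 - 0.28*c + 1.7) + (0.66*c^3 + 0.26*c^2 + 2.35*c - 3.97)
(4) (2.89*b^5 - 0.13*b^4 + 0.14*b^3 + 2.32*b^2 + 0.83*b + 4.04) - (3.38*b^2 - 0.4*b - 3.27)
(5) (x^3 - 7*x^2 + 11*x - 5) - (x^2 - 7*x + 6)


(1) = -s^3 - 7*s^2 + 25*s - 14
(2) = 27*h^4 + 54*h^3 - 6*h^2 - 11*h + 2
(3) = 3.69*c^3 + 2.41*c^2 + 2.07*c - 2.27
(4) = 2.89*b^5 - 0.13*b^4 + 0.14*b^3 - 1.06*b^2 + 1.23*b + 7.31
(5) = x^3 - 8*x^2 + 18*x - 11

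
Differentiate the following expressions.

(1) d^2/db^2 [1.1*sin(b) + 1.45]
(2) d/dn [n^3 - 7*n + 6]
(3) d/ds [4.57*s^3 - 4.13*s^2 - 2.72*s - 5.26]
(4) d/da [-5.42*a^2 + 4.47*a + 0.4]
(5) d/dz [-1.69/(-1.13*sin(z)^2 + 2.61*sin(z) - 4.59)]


(1) = -1.1*sin(b)
(2) = 3*n^2 - 7
(3) = 13.71*s^2 - 8.26*s - 2.72
(4) = 4.47 - 10.84*a
(5) = (4.4109 - 3.8194*sin(z))*cos(z)/(1.13*sin(z)^2 - 2.61*sin(z) + 4.59)^2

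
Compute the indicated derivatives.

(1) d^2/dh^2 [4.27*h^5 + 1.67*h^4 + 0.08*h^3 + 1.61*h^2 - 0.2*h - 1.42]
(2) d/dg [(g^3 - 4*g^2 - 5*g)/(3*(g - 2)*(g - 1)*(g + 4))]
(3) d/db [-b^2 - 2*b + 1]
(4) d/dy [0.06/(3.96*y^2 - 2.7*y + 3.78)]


(1) = 85.4*h^3 + 20.04*h^2 + 0.48*h + 3.22
(2) = (5*g^4 - 10*g^3 + 69*g^2 - 64*g - 40)/(3*(g^6 + 2*g^5 - 19*g^4 - 4*g^3 + 116*g^2 - 160*g + 64))
(3) = -2*b - 2
(4) = (0.162 - 0.4752*y)/(3.96*y^2 - 2.7*y + 3.78)^2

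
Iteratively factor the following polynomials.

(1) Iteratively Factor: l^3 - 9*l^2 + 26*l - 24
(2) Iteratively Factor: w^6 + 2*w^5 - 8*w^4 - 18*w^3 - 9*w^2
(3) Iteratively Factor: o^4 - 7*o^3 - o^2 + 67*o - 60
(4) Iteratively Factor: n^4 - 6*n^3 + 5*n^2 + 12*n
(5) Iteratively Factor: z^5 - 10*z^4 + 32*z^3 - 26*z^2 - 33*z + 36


(1) = (l - 2)*(l^2 - 7*l + 12) = (l - 4)*(l - 2)*(l - 3)
(2) = (w - 3)*(w^5 + 5*w^4 + 7*w^3 + 3*w^2) = (w - 3)*(w + 1)*(w^4 + 4*w^3 + 3*w^2) = (w - 3)*(w + 1)*(w + 3)*(w^3 + w^2) = w*(w - 3)*(w + 1)*(w + 3)*(w^2 + w) = w*(w - 3)*(w + 1)^2*(w + 3)*(w)
(3) = (o - 5)*(o^3 - 2*o^2 - 11*o + 12) = (o - 5)*(o - 1)*(o^2 - o - 12) = (o - 5)*(o - 4)*(o - 1)*(o + 3)
(4) = (n - 3)*(n^3 - 3*n^2 - 4*n) = (n - 4)*(n - 3)*(n^2 + n) = (n - 4)*(n - 3)*(n + 1)*(n)
(5) = (z + 1)*(z^4 - 11*z^3 + 43*z^2 - 69*z + 36) = (z - 3)*(z + 1)*(z^3 - 8*z^2 + 19*z - 12) = (z - 3)*(z - 1)*(z + 1)*(z^2 - 7*z + 12) = (z - 3)^2*(z - 1)*(z + 1)*(z - 4)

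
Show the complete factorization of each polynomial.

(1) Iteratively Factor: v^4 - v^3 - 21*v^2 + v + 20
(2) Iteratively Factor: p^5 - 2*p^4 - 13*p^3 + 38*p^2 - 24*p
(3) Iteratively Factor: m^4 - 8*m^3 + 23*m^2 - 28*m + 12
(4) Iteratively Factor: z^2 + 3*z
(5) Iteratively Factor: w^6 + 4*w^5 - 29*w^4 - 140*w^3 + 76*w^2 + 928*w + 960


(1) = (v + 4)*(v^3 - 5*v^2 - v + 5) = (v - 5)*(v + 4)*(v^2 - 1) = (v - 5)*(v - 1)*(v + 4)*(v + 1)
(2) = (p - 1)*(p^4 - p^3 - 14*p^2 + 24*p) = (p - 2)*(p - 1)*(p^3 + p^2 - 12*p) = p*(p - 2)*(p - 1)*(p^2 + p - 12) = p*(p - 3)*(p - 2)*(p - 1)*(p + 4)
(3) = (m - 2)*(m^3 - 6*m^2 + 11*m - 6) = (m - 2)*(m - 1)*(m^2 - 5*m + 6) = (m - 2)^2*(m - 1)*(m - 3)
(4) = (z)*(z + 3)
(5) = (w - 5)*(w^5 + 9*w^4 + 16*w^3 - 60*w^2 - 224*w - 192) = (w - 5)*(w + 4)*(w^4 + 5*w^3 - 4*w^2 - 44*w - 48) = (w - 5)*(w + 2)*(w + 4)*(w^3 + 3*w^2 - 10*w - 24) = (w - 5)*(w + 2)*(w + 4)^2*(w^2 - w - 6) = (w - 5)*(w - 3)*(w + 2)*(w + 4)^2*(w + 2)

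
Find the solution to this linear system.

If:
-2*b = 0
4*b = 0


Then:
b = 0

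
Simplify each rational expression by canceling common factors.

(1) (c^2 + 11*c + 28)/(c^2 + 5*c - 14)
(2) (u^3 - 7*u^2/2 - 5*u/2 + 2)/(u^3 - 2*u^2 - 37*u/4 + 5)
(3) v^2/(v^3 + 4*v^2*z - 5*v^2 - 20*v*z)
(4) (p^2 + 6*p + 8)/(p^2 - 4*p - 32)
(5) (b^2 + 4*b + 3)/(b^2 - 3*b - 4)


(1) = (c + 4)/(c - 2)
(2) = (2*u + 2)/(2*u + 5)
(3) = v/(v^2 + 4*v*z - 5*v - 20*z)
(4) = (p + 2)/(p - 8)
(5) = (b + 3)/(b - 4)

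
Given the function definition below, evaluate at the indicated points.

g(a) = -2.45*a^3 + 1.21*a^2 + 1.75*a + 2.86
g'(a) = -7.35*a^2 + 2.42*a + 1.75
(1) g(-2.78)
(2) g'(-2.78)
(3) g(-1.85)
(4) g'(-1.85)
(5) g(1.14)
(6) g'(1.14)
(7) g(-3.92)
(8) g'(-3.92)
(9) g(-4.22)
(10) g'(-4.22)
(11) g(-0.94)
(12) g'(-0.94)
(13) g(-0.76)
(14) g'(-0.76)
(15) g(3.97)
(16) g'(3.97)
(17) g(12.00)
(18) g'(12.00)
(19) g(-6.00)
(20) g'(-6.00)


(1) = 59.98
(2) = -61.78
(3) = 19.28
(4) = -27.88
(5) = 2.80
(6) = -5.04
(7) = 162.17
(8) = -120.68
(9) = 201.14
(10) = -139.35
(11) = 4.32
(12) = -7.02
(13) = 3.30
(14) = -4.33
(15) = -124.42
(16) = -104.49
(17) = -4035.50
(18) = -1027.61
(19) = 565.12
(20) = -277.37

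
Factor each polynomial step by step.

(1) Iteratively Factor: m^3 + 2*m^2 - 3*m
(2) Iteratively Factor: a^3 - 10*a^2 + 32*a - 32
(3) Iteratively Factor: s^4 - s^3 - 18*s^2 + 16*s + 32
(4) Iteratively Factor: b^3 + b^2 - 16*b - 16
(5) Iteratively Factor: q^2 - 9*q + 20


(1) = (m + 3)*(m^2 - m) = m*(m + 3)*(m - 1)
(2) = (a - 4)*(a^2 - 6*a + 8) = (a - 4)^2*(a - 2)
(3) = (s + 1)*(s^3 - 2*s^2 - 16*s + 32) = (s - 2)*(s + 1)*(s^2 - 16) = (s - 4)*(s - 2)*(s + 1)*(s + 4)
(4) = (b + 4)*(b^2 - 3*b - 4) = (b + 1)*(b + 4)*(b - 4)
(5) = (q - 4)*(q - 5)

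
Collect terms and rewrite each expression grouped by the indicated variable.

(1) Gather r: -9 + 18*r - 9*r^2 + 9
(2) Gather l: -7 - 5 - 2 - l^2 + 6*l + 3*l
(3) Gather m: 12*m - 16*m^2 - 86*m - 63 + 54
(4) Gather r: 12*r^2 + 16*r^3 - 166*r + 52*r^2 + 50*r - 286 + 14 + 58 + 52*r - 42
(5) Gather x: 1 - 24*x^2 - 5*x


(1) = -9*r^2 + 18*r
(2) = -l^2 + 9*l - 14
(3) = -16*m^2 - 74*m - 9
(4) = 16*r^3 + 64*r^2 - 64*r - 256
(5) = -24*x^2 - 5*x + 1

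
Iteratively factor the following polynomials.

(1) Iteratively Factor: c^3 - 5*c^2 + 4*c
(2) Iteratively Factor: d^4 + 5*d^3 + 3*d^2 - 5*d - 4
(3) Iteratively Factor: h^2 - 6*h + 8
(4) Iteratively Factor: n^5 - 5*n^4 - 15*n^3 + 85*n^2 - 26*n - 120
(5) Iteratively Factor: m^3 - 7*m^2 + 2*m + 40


(1) = (c - 1)*(c^2 - 4*c) = (c - 4)*(c - 1)*(c)
(2) = (d + 1)*(d^3 + 4*d^2 - d - 4) = (d + 1)^2*(d^2 + 3*d - 4) = (d + 1)^2*(d + 4)*(d - 1)
(3) = (h - 2)*(h - 4)
(4) = (n - 2)*(n^4 - 3*n^3 - 21*n^2 + 43*n + 60) = (n - 3)*(n - 2)*(n^3 - 21*n - 20) = (n - 3)*(n - 2)*(n + 4)*(n^2 - 4*n - 5) = (n - 3)*(n - 2)*(n + 1)*(n + 4)*(n - 5)
(5) = (m + 2)*(m^2 - 9*m + 20) = (m - 5)*(m + 2)*(m - 4)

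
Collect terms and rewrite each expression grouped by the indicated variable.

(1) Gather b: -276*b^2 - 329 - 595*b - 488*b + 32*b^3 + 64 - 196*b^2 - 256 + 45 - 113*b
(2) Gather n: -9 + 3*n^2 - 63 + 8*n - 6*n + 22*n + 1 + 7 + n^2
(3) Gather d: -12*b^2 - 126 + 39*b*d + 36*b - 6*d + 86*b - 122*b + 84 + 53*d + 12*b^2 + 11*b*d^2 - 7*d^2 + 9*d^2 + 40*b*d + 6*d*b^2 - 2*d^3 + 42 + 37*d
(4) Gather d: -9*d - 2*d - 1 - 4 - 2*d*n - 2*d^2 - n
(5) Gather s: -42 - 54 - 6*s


(1) = 32*b^3 - 472*b^2 - 1196*b - 476
(2) = 4*n^2 + 24*n - 64
(3) = -2*d^3 + d^2*(11*b + 2) + d*(6*b^2 + 79*b + 84)
(4) = -2*d^2 + d*(-2*n - 11) - n - 5
(5) = -6*s - 96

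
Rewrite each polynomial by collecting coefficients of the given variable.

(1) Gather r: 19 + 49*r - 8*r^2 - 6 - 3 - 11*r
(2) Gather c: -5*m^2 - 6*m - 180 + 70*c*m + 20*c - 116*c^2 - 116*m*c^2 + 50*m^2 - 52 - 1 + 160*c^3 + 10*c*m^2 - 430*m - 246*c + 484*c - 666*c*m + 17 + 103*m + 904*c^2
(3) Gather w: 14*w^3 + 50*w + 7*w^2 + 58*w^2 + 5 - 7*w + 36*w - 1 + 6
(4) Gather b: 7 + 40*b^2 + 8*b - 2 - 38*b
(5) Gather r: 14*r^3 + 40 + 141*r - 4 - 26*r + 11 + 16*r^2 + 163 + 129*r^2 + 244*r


(1) = -8*r^2 + 38*r + 10
(2) = 160*c^3 + c^2*(788 - 116*m) + c*(10*m^2 - 596*m + 258) + 45*m^2 - 333*m - 216
(3) = 14*w^3 + 65*w^2 + 79*w + 10
(4) = 40*b^2 - 30*b + 5
(5) = 14*r^3 + 145*r^2 + 359*r + 210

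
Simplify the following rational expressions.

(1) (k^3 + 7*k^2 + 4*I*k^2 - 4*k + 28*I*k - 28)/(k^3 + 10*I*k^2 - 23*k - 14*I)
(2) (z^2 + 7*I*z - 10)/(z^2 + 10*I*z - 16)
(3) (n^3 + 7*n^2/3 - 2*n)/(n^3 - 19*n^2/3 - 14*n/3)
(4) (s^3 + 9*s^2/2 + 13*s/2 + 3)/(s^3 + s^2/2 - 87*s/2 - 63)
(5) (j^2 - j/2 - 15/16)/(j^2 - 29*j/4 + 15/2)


(1) = (k^2 + k*(7 + 2*I) + 14*I)/(k^2 + 8*I*k - 7)
(2) = (z + 5*I)/(z + 8*I)
(3) = (3*n^2 + 7*n - 6)/(3*n^2 - 19*n - 14)
(4) = (s^2 + 3*s + 2)/(s^2 - s - 42)
(5) = (4*j + 3)/(4*j - 24)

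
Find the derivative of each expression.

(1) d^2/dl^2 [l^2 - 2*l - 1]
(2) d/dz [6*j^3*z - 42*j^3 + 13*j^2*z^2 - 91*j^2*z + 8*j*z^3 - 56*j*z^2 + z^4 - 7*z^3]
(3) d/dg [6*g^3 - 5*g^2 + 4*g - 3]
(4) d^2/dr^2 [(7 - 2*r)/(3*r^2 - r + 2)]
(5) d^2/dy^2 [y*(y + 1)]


(1) = 2
(2) = 6*j^3 + 26*j^2*z - 91*j^2 + 24*j*z^2 - 112*j*z + 4*z^3 - 21*z^2
(3) = 18*g^2 - 10*g + 4
(4) = 2*(-(2*r - 7)*(6*r - 1)^2 + (18*r - 23)*(3*r^2 - r + 2))/(3*r^2 - r + 2)^3
(5) = 2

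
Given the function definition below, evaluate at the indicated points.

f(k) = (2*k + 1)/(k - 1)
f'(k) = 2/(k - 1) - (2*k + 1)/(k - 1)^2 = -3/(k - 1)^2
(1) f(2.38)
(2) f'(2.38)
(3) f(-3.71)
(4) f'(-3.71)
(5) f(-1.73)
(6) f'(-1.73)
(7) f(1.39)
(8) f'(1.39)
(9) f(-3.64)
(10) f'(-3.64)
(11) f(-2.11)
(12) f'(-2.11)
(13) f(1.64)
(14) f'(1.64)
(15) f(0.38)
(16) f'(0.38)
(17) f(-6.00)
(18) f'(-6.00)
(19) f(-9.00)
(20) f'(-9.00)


(1) = 4.17
(2) = -1.58
(3) = 1.36
(4) = -0.14
(5) = 0.90
(6) = -0.40
(7) = 9.69
(8) = -19.72
(9) = 1.35
(10) = -0.14
(11) = 1.04
(12) = -0.31
(13) = 6.69
(14) = -7.32
(15) = -2.84
(16) = -7.80
(17) = 1.57
(18) = -0.06
(19) = 1.70
(20) = -0.03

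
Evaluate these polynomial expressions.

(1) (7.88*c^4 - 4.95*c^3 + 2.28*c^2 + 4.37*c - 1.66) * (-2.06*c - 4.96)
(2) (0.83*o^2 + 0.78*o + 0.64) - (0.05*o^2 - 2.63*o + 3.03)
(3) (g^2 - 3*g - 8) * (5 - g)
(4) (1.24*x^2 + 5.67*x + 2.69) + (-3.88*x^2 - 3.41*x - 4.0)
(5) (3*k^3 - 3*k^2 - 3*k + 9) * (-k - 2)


(1) = -16.2328*c^5 - 28.8878*c^4 + 19.8552*c^3 - 20.311*c^2 - 18.2556*c + 8.2336
(2) = 0.78*o^2 + 3.41*o - 2.39
(3) = -g^3 + 8*g^2 - 7*g - 40
(4) = -2.64*x^2 + 2.26*x - 1.31
(5) = -3*k^4 - 3*k^3 + 9*k^2 - 3*k - 18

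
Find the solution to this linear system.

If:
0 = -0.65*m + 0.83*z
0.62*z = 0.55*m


Then:
m = 0.00
z = 0.00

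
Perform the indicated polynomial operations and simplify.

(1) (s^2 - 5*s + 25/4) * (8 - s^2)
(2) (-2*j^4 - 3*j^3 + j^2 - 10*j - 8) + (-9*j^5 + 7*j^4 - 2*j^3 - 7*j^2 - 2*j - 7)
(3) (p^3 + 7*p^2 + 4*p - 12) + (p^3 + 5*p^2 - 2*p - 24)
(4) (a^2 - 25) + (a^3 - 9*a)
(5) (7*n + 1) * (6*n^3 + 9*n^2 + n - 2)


(1) = -s^4 + 5*s^3 + 7*s^2/4 - 40*s + 50
(2) = -9*j^5 + 5*j^4 - 5*j^3 - 6*j^2 - 12*j - 15
(3) = 2*p^3 + 12*p^2 + 2*p - 36
(4) = a^3 + a^2 - 9*a - 25
(5) = 42*n^4 + 69*n^3 + 16*n^2 - 13*n - 2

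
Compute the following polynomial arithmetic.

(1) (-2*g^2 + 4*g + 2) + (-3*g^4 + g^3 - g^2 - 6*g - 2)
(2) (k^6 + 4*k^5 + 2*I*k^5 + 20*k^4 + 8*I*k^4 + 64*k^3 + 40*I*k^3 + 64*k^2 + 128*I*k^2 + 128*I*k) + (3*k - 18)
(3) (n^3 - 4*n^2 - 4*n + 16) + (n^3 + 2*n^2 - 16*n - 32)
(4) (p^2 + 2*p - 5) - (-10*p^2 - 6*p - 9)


(1) = -3*g^4 + g^3 - 3*g^2 - 2*g
(2) = k^6 + 4*k^5 + 2*I*k^5 + 20*k^4 + 8*I*k^4 + 64*k^3 + 40*I*k^3 + 64*k^2 + 128*I*k^2 + 3*k + 128*I*k - 18
(3) = 2*n^3 - 2*n^2 - 20*n - 16
(4) = 11*p^2 + 8*p + 4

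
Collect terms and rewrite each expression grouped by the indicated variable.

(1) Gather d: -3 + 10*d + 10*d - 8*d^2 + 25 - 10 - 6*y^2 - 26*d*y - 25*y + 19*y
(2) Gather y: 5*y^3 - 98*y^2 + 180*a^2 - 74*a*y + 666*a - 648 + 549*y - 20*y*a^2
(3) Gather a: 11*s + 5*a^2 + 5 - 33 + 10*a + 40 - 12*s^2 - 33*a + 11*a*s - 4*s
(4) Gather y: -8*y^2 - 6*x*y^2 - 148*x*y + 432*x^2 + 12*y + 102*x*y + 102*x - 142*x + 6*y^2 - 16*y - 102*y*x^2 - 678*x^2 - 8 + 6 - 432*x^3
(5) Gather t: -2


(1) = -8*d^2 + d*(20 - 26*y) - 6*y^2 - 6*y + 12
(2) = 180*a^2 + 666*a + 5*y^3 - 98*y^2 + y*(-20*a^2 - 74*a + 549) - 648
(3) = 5*a^2 + a*(11*s - 23) - 12*s^2 + 7*s + 12
(4) = -432*x^3 - 246*x^2 - 40*x + y^2*(-6*x - 2) + y*(-102*x^2 - 46*x - 4) - 2
(5) = -2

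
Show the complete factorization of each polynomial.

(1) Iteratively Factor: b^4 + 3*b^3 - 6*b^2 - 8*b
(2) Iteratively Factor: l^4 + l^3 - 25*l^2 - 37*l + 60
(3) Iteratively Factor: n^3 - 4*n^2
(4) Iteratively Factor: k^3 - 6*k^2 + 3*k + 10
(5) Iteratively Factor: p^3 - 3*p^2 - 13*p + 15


(1) = (b + 4)*(b^3 - b^2 - 2*b) = (b + 1)*(b + 4)*(b^2 - 2*b) = (b - 2)*(b + 1)*(b + 4)*(b)
(2) = (l + 4)*(l^3 - 3*l^2 - 13*l + 15) = (l - 1)*(l + 4)*(l^2 - 2*l - 15) = (l - 5)*(l - 1)*(l + 4)*(l + 3)
(3) = (n)*(n^2 - 4*n) = n^2*(n - 4)
(4) = (k - 2)*(k^2 - 4*k - 5) = (k - 2)*(k + 1)*(k - 5)
(5) = (p + 3)*(p^2 - 6*p + 5) = (p - 5)*(p + 3)*(p - 1)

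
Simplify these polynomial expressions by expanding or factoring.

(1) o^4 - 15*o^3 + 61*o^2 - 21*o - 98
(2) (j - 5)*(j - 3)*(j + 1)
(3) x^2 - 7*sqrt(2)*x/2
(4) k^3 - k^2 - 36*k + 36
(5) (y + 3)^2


(1) = (o - 7)^2*(o - 2)*(o + 1)
(2) = j^3 - 7*j^2 + 7*j + 15
(3) = x*(x - 7*sqrt(2)/2)
(4) = (k - 6)*(k - 1)*(k + 6)
(5) = y^2 + 6*y + 9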